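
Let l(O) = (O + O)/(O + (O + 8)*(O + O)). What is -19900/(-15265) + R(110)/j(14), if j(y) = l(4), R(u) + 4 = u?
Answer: 4049205/3053 ≈ 1326.3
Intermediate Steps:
R(u) = -4 + u
l(O) = 2*O/(O + 2*O*(8 + O)) (l(O) = (2*O)/(O + (8 + O)*(2*O)) = (2*O)/(O + 2*O*(8 + O)) = 2*O/(O + 2*O*(8 + O)))
j(y) = 2/25 (j(y) = 2/(17 + 2*4) = 2/(17 + 8) = 2/25)
-19900/(-15265) + R(110)/j(14) = -19900/(-15265) + (-4 + 110)/(2/25) = -19900*(-1/15265) + 106*(25/2) = 3980/3053 + 1325 = 4049205/3053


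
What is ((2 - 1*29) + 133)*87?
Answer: 9222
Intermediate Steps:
((2 - 1*29) + 133)*87 = ((2 - 29) + 133)*87 = (-27 + 133)*87 = 106*87 = 9222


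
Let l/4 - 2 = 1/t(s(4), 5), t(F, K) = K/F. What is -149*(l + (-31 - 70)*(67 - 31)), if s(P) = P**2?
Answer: 2693324/5 ≈ 5.3867e+5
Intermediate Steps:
l = 104/5 (l = 8 + 4/((5/(4**2))) = 8 + 4/((5/16)) = 8 + 4/((5*(1/16))) = 8 + 4/(5/16) = 8 + 4*(16/5) = 8 + 64/5 = 104/5 ≈ 20.800)
-149*(l + (-31 - 70)*(67 - 31)) = -149*(104/5 + (-31 - 70)*(67 - 31)) = -149*(104/5 - 101*36) = -149*(104/5 - 3636) = -149*(-18076/5) = 2693324/5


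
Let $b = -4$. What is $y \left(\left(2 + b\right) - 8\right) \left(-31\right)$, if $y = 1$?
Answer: $310$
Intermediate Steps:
$y \left(\left(2 + b\right) - 8\right) \left(-31\right) = 1 \left(\left(2 - 4\right) - 8\right) \left(-31\right) = 1 \left(-2 - 8\right) \left(-31\right) = 1 \left(-10\right) \left(-31\right) = \left(-10\right) \left(-31\right) = 310$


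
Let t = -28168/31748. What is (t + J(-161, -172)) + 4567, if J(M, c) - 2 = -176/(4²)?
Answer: 36169804/7937 ≈ 4557.1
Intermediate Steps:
t = -7042/7937 (t = -28168*1/31748 = -7042/7937 ≈ -0.88724)
J(M, c) = -9 (J(M, c) = 2 - 176/(4²) = 2 - 176/16 = 2 - 176*1/16 = 2 - 11 = -9)
(t + J(-161, -172)) + 4567 = (-7042/7937 - 9) + 4567 = -78475/7937 + 4567 = 36169804/7937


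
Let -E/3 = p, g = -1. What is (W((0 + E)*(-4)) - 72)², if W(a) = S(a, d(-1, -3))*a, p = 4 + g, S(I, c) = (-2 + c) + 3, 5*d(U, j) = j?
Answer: 82944/25 ≈ 3317.8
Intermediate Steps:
d(U, j) = j/5
S(I, c) = 1 + c
p = 3 (p = 4 - 1 = 3)
E = -9 (E = -3*3 = -9)
W(a) = 2*a/5 (W(a) = (1 + (⅕)*(-3))*a = (1 - ⅗)*a = 2*a/5)
(W((0 + E)*(-4)) - 72)² = (2*((0 - 9)*(-4))/5 - 72)² = (2*(-9*(-4))/5 - 72)² = ((⅖)*36 - 72)² = (72/5 - 72)² = (-288/5)² = 82944/25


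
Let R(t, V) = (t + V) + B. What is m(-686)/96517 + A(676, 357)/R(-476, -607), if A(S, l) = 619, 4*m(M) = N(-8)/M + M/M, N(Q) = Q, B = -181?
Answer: -20492090237/41845138384 ≈ -0.48971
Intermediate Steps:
R(t, V) = -181 + V + t (R(t, V) = (t + V) - 181 = (V + t) - 181 = -181 + V + t)
m(M) = ¼ - 2/M (m(M) = (-8/M + M/M)/4 = (-8/M + 1)/4 = (1 - 8/M)/4 = ¼ - 2/M)
m(-686)/96517 + A(676, 357)/R(-476, -607) = ((¼)*(-8 - 686)/(-686))/96517 + 619/(-181 - 607 - 476) = ((¼)*(-1/686)*(-694))*(1/96517) + 619/(-1264) = (347/1372)*(1/96517) + 619*(-1/1264) = 347/132421324 - 619/1264 = -20492090237/41845138384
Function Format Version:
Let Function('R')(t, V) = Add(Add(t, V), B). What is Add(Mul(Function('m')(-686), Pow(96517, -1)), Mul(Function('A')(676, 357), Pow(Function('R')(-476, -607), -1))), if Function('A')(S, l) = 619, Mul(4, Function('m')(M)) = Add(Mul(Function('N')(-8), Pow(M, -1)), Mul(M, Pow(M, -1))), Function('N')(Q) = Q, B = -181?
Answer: Rational(-20492090237, 41845138384) ≈ -0.48971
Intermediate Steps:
Function('R')(t, V) = Add(-181, V, t) (Function('R')(t, V) = Add(Add(t, V), -181) = Add(Add(V, t), -181) = Add(-181, V, t))
Function('m')(M) = Add(Rational(1, 4), Mul(-2, Pow(M, -1))) (Function('m')(M) = Mul(Rational(1, 4), Add(Mul(-8, Pow(M, -1)), Mul(M, Pow(M, -1)))) = Mul(Rational(1, 4), Add(Mul(-8, Pow(M, -1)), 1)) = Mul(Rational(1, 4), Add(1, Mul(-8, Pow(M, -1)))) = Add(Rational(1, 4), Mul(-2, Pow(M, -1))))
Add(Mul(Function('m')(-686), Pow(96517, -1)), Mul(Function('A')(676, 357), Pow(Function('R')(-476, -607), -1))) = Add(Mul(Mul(Rational(1, 4), Pow(-686, -1), Add(-8, -686)), Pow(96517, -1)), Mul(619, Pow(Add(-181, -607, -476), -1))) = Add(Mul(Mul(Rational(1, 4), Rational(-1, 686), -694), Rational(1, 96517)), Mul(619, Pow(-1264, -1))) = Add(Mul(Rational(347, 1372), Rational(1, 96517)), Mul(619, Rational(-1, 1264))) = Add(Rational(347, 132421324), Rational(-619, 1264)) = Rational(-20492090237, 41845138384)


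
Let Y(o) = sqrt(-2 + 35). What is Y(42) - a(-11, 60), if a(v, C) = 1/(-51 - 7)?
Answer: 1/58 + sqrt(33) ≈ 5.7618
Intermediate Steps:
a(v, C) = -1/58 (a(v, C) = 1/(-58) = -1/58)
Y(o) = sqrt(33)
Y(42) - a(-11, 60) = sqrt(33) - 1*(-1/58) = sqrt(33) + 1/58 = 1/58 + sqrt(33)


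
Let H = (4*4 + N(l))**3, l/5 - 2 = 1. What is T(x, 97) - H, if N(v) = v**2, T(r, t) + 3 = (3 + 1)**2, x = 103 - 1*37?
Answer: -13997508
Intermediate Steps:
x = 66 (x = 103 - 37 = 66)
l = 15 (l = 10 + 5*1 = 10 + 5 = 15)
T(r, t) = 13 (T(r, t) = -3 + (3 + 1)**2 = -3 + 4**2 = -3 + 16 = 13)
H = 13997521 (H = (4*4 + 15**2)**3 = (16 + 225)**3 = 241**3 = 13997521)
T(x, 97) - H = 13 - 1*13997521 = 13 - 13997521 = -13997508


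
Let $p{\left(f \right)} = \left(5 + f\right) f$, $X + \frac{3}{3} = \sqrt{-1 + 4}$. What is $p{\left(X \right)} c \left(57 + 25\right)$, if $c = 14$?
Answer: $-1148 + 3444 \sqrt{3} \approx 4817.2$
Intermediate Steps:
$X = -1 + \sqrt{3}$ ($X = -1 + \sqrt{-1 + 4} = -1 + \sqrt{3} \approx 0.73205$)
$p{\left(f \right)} = f \left(5 + f\right)$
$p{\left(X \right)} c \left(57 + 25\right) = \left(-1 + \sqrt{3}\right) \left(5 - \left(1 - \sqrt{3}\right)\right) 14 \left(57 + 25\right) = \left(-1 + \sqrt{3}\right) \left(4 + \sqrt{3}\right) 14 \cdot 82 = \left(-1 + \sqrt{3}\right) \left(4 + \sqrt{3}\right) 1148 = 1148 \left(-1 + \sqrt{3}\right) \left(4 + \sqrt{3}\right)$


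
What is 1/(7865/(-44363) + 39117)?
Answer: 4033/157758146 ≈ 2.5564e-5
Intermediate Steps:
1/(7865/(-44363) + 39117) = 1/(7865*(-1/44363) + 39117) = 1/(-715/4033 + 39117) = 1/(157758146/4033) = 4033/157758146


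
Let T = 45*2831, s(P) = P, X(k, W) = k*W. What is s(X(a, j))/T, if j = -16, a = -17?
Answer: 272/127395 ≈ 0.0021351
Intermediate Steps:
X(k, W) = W*k
T = 127395
s(X(a, j))/T = -16*(-17)/127395 = 272*(1/127395) = 272/127395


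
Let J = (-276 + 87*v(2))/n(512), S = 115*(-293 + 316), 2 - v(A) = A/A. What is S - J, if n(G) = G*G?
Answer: 693371069/262144 ≈ 2645.0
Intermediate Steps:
v(A) = 1 (v(A) = 2 - A/A = 2 - 1*1 = 2 - 1 = 1)
n(G) = G²
S = 2645 (S = 115*23 = 2645)
J = -189/262144 (J = (-276 + 87*1)/(512²) = (-276 + 87)/262144 = -189*1/262144 = -189/262144 ≈ -0.00072098)
S - J = 2645 - 1*(-189/262144) = 2645 + 189/262144 = 693371069/262144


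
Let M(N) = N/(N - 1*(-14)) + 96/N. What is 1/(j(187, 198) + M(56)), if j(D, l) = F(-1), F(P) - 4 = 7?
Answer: 35/473 ≈ 0.073996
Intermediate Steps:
F(P) = 11 (F(P) = 4 + 7 = 11)
j(D, l) = 11
M(N) = 96/N + N/(14 + N) (M(N) = N/(N + 14) + 96/N = N/(14 + N) + 96/N = 96/N + N/(14 + N))
1/(j(187, 198) + M(56)) = 1/(11 + (1344 + 56**2 + 96*56)/(56*(14 + 56))) = 1/(11 + (1/56)*(1344 + 3136 + 5376)/70) = 1/(11 + (1/56)*(1/70)*9856) = 1/(11 + 88/35) = 1/(473/35) = 35/473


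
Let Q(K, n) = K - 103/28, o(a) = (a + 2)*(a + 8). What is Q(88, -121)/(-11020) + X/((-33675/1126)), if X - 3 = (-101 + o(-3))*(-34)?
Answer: -250658078519/2078151600 ≈ -120.62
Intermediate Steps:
o(a) = (2 + a)*(8 + a)
Q(K, n) = -103/28 + K (Q(K, n) = K - 103/28 = -103/28 + K)
X = 3607 (X = 3 + (-101 + (16 + (-3)² + 10*(-3)))*(-34) = 3 + (-101 + (16 + 9 - 30))*(-34) = 3 + (-101 - 5)*(-34) = 3 - 106*(-34) = 3 + 3604 = 3607)
Q(88, -121)/(-11020) + X/((-33675/1126)) = (-103/28 + 88)/(-11020) + 3607/((-33675/1126)) = (2361/28)*(-1/11020) + 3607/((-33675*1/1126)) = -2361/308560 + 3607/(-33675/1126) = -2361/308560 + 3607*(-1126/33675) = -2361/308560 - 4061482/33675 = -250658078519/2078151600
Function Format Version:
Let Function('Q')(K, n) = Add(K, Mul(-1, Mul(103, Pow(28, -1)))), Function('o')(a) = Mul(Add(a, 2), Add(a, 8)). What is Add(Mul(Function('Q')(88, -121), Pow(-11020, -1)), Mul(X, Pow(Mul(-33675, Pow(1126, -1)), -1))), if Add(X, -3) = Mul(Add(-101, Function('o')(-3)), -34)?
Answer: Rational(-250658078519, 2078151600) ≈ -120.62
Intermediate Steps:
Function('o')(a) = Mul(Add(2, a), Add(8, a))
Function('Q')(K, n) = Add(Rational(-103, 28), K) (Function('Q')(K, n) = Add(K, Mul(-1, Mul(103, Rational(1, 28)))) = Add(K, Mul(-1, Rational(103, 28))) = Add(K, Rational(-103, 28)) = Add(Rational(-103, 28), K))
X = 3607 (X = Add(3, Mul(Add(-101, Add(16, Pow(-3, 2), Mul(10, -3))), -34)) = Add(3, Mul(Add(-101, Add(16, 9, -30)), -34)) = Add(3, Mul(Add(-101, -5), -34)) = Add(3, Mul(-106, -34)) = Add(3, 3604) = 3607)
Add(Mul(Function('Q')(88, -121), Pow(-11020, -1)), Mul(X, Pow(Mul(-33675, Pow(1126, -1)), -1))) = Add(Mul(Add(Rational(-103, 28), 88), Pow(-11020, -1)), Mul(3607, Pow(Mul(-33675, Pow(1126, -1)), -1))) = Add(Mul(Rational(2361, 28), Rational(-1, 11020)), Mul(3607, Pow(Mul(-33675, Rational(1, 1126)), -1))) = Add(Rational(-2361, 308560), Mul(3607, Pow(Rational(-33675, 1126), -1))) = Add(Rational(-2361, 308560), Mul(3607, Rational(-1126, 33675))) = Add(Rational(-2361, 308560), Rational(-4061482, 33675)) = Rational(-250658078519, 2078151600)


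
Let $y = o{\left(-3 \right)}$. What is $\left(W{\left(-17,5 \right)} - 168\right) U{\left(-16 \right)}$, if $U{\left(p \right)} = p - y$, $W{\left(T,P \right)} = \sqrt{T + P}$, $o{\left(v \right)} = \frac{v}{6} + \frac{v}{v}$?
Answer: $2772 - 33 i \sqrt{3} \approx 2772.0 - 57.158 i$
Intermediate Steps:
$o{\left(v \right)} = 1 + \frac{v}{6}$ ($o{\left(v \right)} = v \frac{1}{6} + 1 = \frac{v}{6} + 1 = 1 + \frac{v}{6}$)
$W{\left(T,P \right)} = \sqrt{P + T}$
$y = \frac{1}{2}$ ($y = 1 + \frac{1}{6} \left(-3\right) = 1 - \frac{1}{2} = \frac{1}{2} \approx 0.5$)
$U{\left(p \right)} = - \frac{1}{2} + p$ ($U{\left(p \right)} = p - \frac{1}{2} = - \frac{1}{2} + p$)
$\left(W{\left(-17,5 \right)} - 168\right) U{\left(-16 \right)} = \left(\sqrt{5 - 17} - 168\right) \left(- \frac{1}{2} - 16\right) = \left(\sqrt{-12} - 168\right) \left(- \frac{33}{2}\right) = \left(2 i \sqrt{3} - 168\right) \left(- \frac{33}{2}\right) = \left(-168 + 2 i \sqrt{3}\right) \left(- \frac{33}{2}\right) = 2772 - 33 i \sqrt{3}$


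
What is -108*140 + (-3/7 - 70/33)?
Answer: -3493309/231 ≈ -15123.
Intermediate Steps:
-108*140 + (-3/7 - 70/33) = -15120 + (-3*⅐ - 70*1/33) = -15120 + (-3/7 - 70/33) = -15120 - 589/231 = -3493309/231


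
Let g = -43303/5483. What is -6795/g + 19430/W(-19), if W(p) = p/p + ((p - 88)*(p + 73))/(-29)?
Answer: 240751253305/251460521 ≈ 957.41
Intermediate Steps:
W(p) = 1 - (-88 + p)*(73 + p)/29 (W(p) = 1 + ((-88 + p)*(73 + p))*(-1/29) = 1 - (-88 + p)*(73 + p)/29)
g = -43303/5483 (g = -43303*1/5483 = -43303/5483 ≈ -7.8977)
-6795/g + 19430/W(-19) = -6795/(-43303/5483) + 19430/(6453/29 - 1/29*(-19)**2 + (15/29)*(-19)) = -6795*(-5483/43303) + 19430/(6453/29 - 1/29*361 - 285/29) = 37256985/43303 + 19430/(6453/29 - 361/29 - 285/29) = 37256985/43303 + 19430/(5807/29) = 37256985/43303 + 19430*(29/5807) = 37256985/43303 + 563470/5807 = 240751253305/251460521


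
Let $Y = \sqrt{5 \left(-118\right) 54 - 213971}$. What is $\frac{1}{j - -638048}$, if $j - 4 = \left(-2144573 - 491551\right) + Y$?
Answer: $- \frac{1998072}{3992291963015} - \frac{i \sqrt{245831}}{3992291963015} \approx -5.0048 \cdot 10^{-7} - 1.2419 \cdot 10^{-10} i$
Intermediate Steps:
$Y = i \sqrt{245831}$ ($Y = \sqrt{\left(-590\right) 54 - 213971} = \sqrt{-31860 - 213971} = \sqrt{-245831} = i \sqrt{245831} \approx 495.81 i$)
$j = -2636120 + i \sqrt{245831}$ ($j = 4 + \left(\left(-2144573 - 491551\right) + i \sqrt{245831}\right) = 4 - \left(2636124 - i \sqrt{245831}\right) = -2636120 + i \sqrt{245831} \approx -2.6361 \cdot 10^{6} + 495.81 i$)
$\frac{1}{j - -638048} = \frac{1}{\left(-2636120 + i \sqrt{245831}\right) - -638048} = \frac{1}{\left(-2636120 + i \sqrt{245831}\right) + 638048} = \frac{1}{-1998072 + i \sqrt{245831}}$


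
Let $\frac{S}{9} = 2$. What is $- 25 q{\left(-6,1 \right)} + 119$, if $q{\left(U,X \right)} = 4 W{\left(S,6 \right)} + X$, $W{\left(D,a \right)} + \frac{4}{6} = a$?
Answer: $- \frac{1318}{3} \approx -439.33$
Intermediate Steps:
$S = 18$ ($S = 9 \cdot 2 = 18$)
$W{\left(D,a \right)} = - \frac{2}{3} + a$
$q{\left(U,X \right)} = \frac{64}{3} + X$ ($q{\left(U,X \right)} = 4 \left(- \frac{2}{3} + 6\right) + X = 4 \cdot \frac{16}{3} + X = \frac{64}{3} + X$)
$- 25 q{\left(-6,1 \right)} + 119 = - 25 \left(\frac{64}{3} + 1\right) + 119 = \left(-25\right) \frac{67}{3} + 119 = - \frac{1675}{3} + 119 = - \frac{1318}{3}$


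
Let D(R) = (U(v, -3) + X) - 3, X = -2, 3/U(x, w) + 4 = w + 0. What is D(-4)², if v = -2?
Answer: 1444/49 ≈ 29.469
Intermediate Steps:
U(x, w) = 3/(-4 + w) (U(x, w) = 3/(-4 + (w + 0)) = 3/(-4 + w))
D(R) = -38/7 (D(R) = (3/(-4 - 3) - 2) - 3 = (3/(-7) - 2) - 3 = (3*(-⅐) - 2) - 3 = (-3/7 - 2) - 3 = -17/7 - 3 = -38/7)
D(-4)² = (-38/7)² = 1444/49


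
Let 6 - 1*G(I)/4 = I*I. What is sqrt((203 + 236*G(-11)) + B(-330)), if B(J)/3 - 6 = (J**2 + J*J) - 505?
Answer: 3*sqrt(60394) ≈ 737.26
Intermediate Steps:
G(I) = 24 - 4*I**2 (G(I) = 24 - 4*I*I = 24 - 4*I**2)
B(J) = -1497 + 6*J**2 (B(J) = 18 + 3*((J**2 + J*J) - 505) = 18 + 3*((J**2 + J**2) - 505) = 18 + 3*(2*J**2 - 505) = 18 + 3*(-505 + 2*J**2) = 18 + (-1515 + 6*J**2) = -1497 + 6*J**2)
sqrt((203 + 236*G(-11)) + B(-330)) = sqrt((203 + 236*(24 - 4*(-11)**2)) + (-1497 + 6*(-330)**2)) = sqrt((203 + 236*(24 - 4*121)) + (-1497 + 6*108900)) = sqrt((203 + 236*(24 - 484)) + (-1497 + 653400)) = sqrt((203 + 236*(-460)) + 651903) = sqrt((203 - 108560) + 651903) = sqrt(-108357 + 651903) = sqrt(543546) = 3*sqrt(60394)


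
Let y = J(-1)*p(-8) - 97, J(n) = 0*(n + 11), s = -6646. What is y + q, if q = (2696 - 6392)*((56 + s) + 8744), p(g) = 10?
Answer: -7961281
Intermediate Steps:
J(n) = 0 (J(n) = 0*(11 + n) = 0)
q = -7961184 (q = (2696 - 6392)*((56 - 6646) + 8744) = -3696*(-6590 + 8744) = -3696*2154 = -7961184)
y = -97 (y = 0*10 - 97 = 0 - 97 = -97)
y + q = -97 - 7961184 = -7961281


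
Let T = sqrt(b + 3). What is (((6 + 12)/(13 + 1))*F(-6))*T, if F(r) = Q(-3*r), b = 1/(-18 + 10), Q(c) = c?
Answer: 81*sqrt(46)/14 ≈ 39.241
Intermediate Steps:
b = -1/8 (b = 1/(-8) = -1/8 ≈ -0.12500)
F(r) = -3*r
T = sqrt(46)/4 (T = sqrt(-1/8 + 3) = sqrt(23/8) = sqrt(46)/4 ≈ 1.6956)
(((6 + 12)/(13 + 1))*F(-6))*T = (((6 + 12)/(13 + 1))*(-3*(-6)))*(sqrt(46)/4) = ((18/14)*18)*(sqrt(46)/4) = ((18*(1/14))*18)*(sqrt(46)/4) = ((9/7)*18)*(sqrt(46)/4) = 162*(sqrt(46)/4)/7 = 81*sqrt(46)/14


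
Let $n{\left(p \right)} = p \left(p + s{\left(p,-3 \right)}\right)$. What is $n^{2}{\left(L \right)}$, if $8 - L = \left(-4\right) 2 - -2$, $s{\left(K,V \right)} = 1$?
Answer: $44100$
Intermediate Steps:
$L = 14$ ($L = 8 - \left(\left(-4\right) 2 - -2\right) = 8 - \left(-8 + 2\right) = 8 - -6 = 8 + 6 = 14$)
$n{\left(p \right)} = p \left(1 + p\right)$ ($n{\left(p \right)} = p \left(p + 1\right) = p \left(1 + p\right)$)
$n^{2}{\left(L \right)} = \left(14 \left(1 + 14\right)\right)^{2} = \left(14 \cdot 15\right)^{2} = 210^{2} = 44100$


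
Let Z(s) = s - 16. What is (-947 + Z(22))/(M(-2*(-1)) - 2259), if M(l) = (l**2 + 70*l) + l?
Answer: 941/2113 ≈ 0.44534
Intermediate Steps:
M(l) = l**2 + 71*l
Z(s) = -16 + s
(-947 + Z(22))/(M(-2*(-1)) - 2259) = (-947 + (-16 + 22))/((-2*(-1))*(71 - 2*(-1)) - 2259) = (-947 + 6)/(2*(71 + 2) - 2259) = -941/(2*73 - 2259) = -941/(146 - 2259) = -941/(-2113) = -941*(-1/2113) = 941/2113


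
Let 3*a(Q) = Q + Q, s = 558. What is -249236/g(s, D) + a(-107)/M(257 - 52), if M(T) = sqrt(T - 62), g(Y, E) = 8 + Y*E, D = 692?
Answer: -62309/96536 - 214*sqrt(143)/429 ≈ -6.6106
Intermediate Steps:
g(Y, E) = 8 + E*Y
a(Q) = 2*Q/3 (a(Q) = (Q + Q)/3 = (2*Q)/3 = 2*Q/3)
M(T) = sqrt(-62 + T)
-249236/g(s, D) + a(-107)/M(257 - 52) = -249236/(8 + 692*558) + ((2/3)*(-107))/(sqrt(-62 + (257 - 52))) = -249236/(8 + 386136) - 214/(3*sqrt(-62 + 205)) = -249236/386144 - 214*sqrt(143)/143/3 = -249236*1/386144 - 214*sqrt(143)/429 = -62309/96536 - 214*sqrt(143)/429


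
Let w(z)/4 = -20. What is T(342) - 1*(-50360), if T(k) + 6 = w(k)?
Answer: 50274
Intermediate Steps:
w(z) = -80 (w(z) = 4*(-20) = -80)
T(k) = -86 (T(k) = -6 - 80 = -86)
T(342) - 1*(-50360) = -86 - 1*(-50360) = -86 + 50360 = 50274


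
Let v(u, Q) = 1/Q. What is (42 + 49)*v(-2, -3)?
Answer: -91/3 ≈ -30.333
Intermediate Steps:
(42 + 49)*v(-2, -3) = (42 + 49)/(-3) = 91*(-1/3) = -91/3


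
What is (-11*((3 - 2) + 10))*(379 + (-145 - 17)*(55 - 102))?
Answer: -967153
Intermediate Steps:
(-11*((3 - 2) + 10))*(379 + (-145 - 17)*(55 - 102)) = (-11*(1 + 10))*(379 - 162*(-47)) = (-11*11)*(379 + 7614) = -121*7993 = -967153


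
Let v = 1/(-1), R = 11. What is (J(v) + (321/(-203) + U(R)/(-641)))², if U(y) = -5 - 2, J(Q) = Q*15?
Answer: 4649133754225/16931995129 ≈ 274.58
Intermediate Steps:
v = -1
J(Q) = 15*Q
U(y) = -7
(J(v) + (321/(-203) + U(R)/(-641)))² = (15*(-1) + (321/(-203) - 7/(-641)))² = (-15 + (321*(-1/203) - 7*(-1/641)))² = (-15 + (-321/203 + 7/641))² = (-15 - 204340/130123)² = (-2156185/130123)² = 4649133754225/16931995129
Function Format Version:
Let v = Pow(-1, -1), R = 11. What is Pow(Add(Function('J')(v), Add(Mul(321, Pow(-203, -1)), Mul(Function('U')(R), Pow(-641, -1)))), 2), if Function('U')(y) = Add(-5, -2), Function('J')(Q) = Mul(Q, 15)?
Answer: Rational(4649133754225, 16931995129) ≈ 274.58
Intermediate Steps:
v = -1
Function('J')(Q) = Mul(15, Q)
Function('U')(y) = -7
Pow(Add(Function('J')(v), Add(Mul(321, Pow(-203, -1)), Mul(Function('U')(R), Pow(-641, -1)))), 2) = Pow(Add(Mul(15, -1), Add(Mul(321, Pow(-203, -1)), Mul(-7, Pow(-641, -1)))), 2) = Pow(Add(-15, Add(Mul(321, Rational(-1, 203)), Mul(-7, Rational(-1, 641)))), 2) = Pow(Add(-15, Add(Rational(-321, 203), Rational(7, 641))), 2) = Pow(Add(-15, Rational(-204340, 130123)), 2) = Pow(Rational(-2156185, 130123), 2) = Rational(4649133754225, 16931995129)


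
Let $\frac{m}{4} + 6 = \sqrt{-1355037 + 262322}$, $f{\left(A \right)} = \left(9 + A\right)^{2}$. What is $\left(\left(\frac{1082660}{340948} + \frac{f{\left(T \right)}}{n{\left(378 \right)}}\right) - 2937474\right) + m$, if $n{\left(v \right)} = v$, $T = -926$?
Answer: $- \frac{13510456038395}{4602798} + 4 i \sqrt{1092715} \approx -2.9353 \cdot 10^{6} + 4181.3 i$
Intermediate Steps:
$m = -24 + 4 i \sqrt{1092715}$ ($m = -24 + 4 \sqrt{-1355037 + 262322} = -24 + 4 \sqrt{-1092715} = -24 + 4 i \sqrt{1092715} \approx -24.0 + 4181.3 i$)
$\left(\left(\frac{1082660}{340948} + \frac{f{\left(T \right)}}{n{\left(378 \right)}}\right) - 2937474\right) + m = \left(\left(\frac{1082660}{340948} + \frac{\left(9 - 926\right)^{2}}{378}\right) - 2937474\right) - \left(24 - 4 i \sqrt{1092715}\right) = \left(\left(1082660 \cdot \frac{1}{340948} + \left(-917\right)^{2} \cdot \frac{1}{378}\right) - 2937474\right) - \left(24 - 4 i \sqrt{1092715}\right) = \left(\left(\frac{270665}{85237} + 840889 \cdot \frac{1}{378}\right) - 2937474\right) - \left(24 - 4 i \sqrt{1092715}\right) = \left(\left(\frac{270665}{85237} + \frac{120127}{54}\right) - 2937474\right) - \left(24 - 4 i \sqrt{1092715}\right) = \left(\frac{10253881009}{4602798} - 2937474\right) - \left(24 - 4 i \sqrt{1092715}\right) = - \frac{13510345571243}{4602798} - \left(24 - 4 i \sqrt{1092715}\right) = - \frac{13510456038395}{4602798} + 4 i \sqrt{1092715}$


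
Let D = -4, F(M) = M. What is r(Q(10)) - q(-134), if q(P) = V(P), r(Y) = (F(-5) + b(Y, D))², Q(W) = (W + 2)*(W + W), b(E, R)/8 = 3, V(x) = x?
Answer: 495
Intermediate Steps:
b(E, R) = 24 (b(E, R) = 8*3 = 24)
Q(W) = 2*W*(2 + W) (Q(W) = (2 + W)*(2*W) = 2*W*(2 + W))
r(Y) = 361 (r(Y) = (-5 + 24)² = 19² = 361)
q(P) = P
r(Q(10)) - q(-134) = 361 - 1*(-134) = 361 + 134 = 495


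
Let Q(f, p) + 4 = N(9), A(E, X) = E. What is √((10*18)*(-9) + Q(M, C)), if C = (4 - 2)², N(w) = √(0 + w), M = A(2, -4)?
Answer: I*√1621 ≈ 40.262*I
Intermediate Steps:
M = 2
N(w) = √w
C = 4 (C = 2² = 4)
Q(f, p) = -1 (Q(f, p) = -4 + √9 = -4 + 3 = -1)
√((10*18)*(-9) + Q(M, C)) = √((10*18)*(-9) - 1) = √(180*(-9) - 1) = √(-1620 - 1) = √(-1621) = I*√1621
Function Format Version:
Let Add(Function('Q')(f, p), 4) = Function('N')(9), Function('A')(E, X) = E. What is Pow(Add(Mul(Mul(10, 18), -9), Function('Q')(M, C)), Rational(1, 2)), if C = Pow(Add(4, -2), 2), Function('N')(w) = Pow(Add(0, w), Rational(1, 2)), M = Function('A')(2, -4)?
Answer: Mul(I, Pow(1621, Rational(1, 2))) ≈ Mul(40.262, I)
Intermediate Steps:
M = 2
Function('N')(w) = Pow(w, Rational(1, 2))
C = 4 (C = Pow(2, 2) = 4)
Function('Q')(f, p) = -1 (Function('Q')(f, p) = Add(-4, Pow(9, Rational(1, 2))) = Add(-4, 3) = -1)
Pow(Add(Mul(Mul(10, 18), -9), Function('Q')(M, C)), Rational(1, 2)) = Pow(Add(Mul(Mul(10, 18), -9), -1), Rational(1, 2)) = Pow(Add(Mul(180, -9), -1), Rational(1, 2)) = Pow(Add(-1620, -1), Rational(1, 2)) = Pow(-1621, Rational(1, 2)) = Mul(I, Pow(1621, Rational(1, 2)))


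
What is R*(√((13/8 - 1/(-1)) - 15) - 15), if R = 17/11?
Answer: -255/11 + 51*I*√22/44 ≈ -23.182 + 5.4366*I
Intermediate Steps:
R = 17/11 (R = 17*(1/11) = 17/11 ≈ 1.5455)
R*(√((13/8 - 1/(-1)) - 15) - 15) = 17*(√((13/8 - 1/(-1)) - 15) - 15)/11 = 17*(√((13*(⅛) - 1*(-1)) - 15) - 15)/11 = 17*(√((13/8 + 1) - 15) - 15)/11 = 17*(√(21/8 - 15) - 15)/11 = 17*(√(-99/8) - 15)/11 = 17*(3*I*√22/4 - 15)/11 = 17*(-15 + 3*I*√22/4)/11 = -255/11 + 51*I*√22/44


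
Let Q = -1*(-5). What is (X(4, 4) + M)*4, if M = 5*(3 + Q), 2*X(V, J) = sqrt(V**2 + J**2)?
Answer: 160 + 8*sqrt(2) ≈ 171.31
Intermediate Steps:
Q = 5
X(V, J) = sqrt(J**2 + V**2)/2 (X(V, J) = sqrt(V**2 + J**2)/2 = sqrt(J**2 + V**2)/2)
M = 40 (M = 5*(3 + 5) = 5*8 = 40)
(X(4, 4) + M)*4 = (sqrt(4**2 + 4**2)/2 + 40)*4 = (sqrt(16 + 16)/2 + 40)*4 = (sqrt(32)/2 + 40)*4 = ((4*sqrt(2))/2 + 40)*4 = (2*sqrt(2) + 40)*4 = (40 + 2*sqrt(2))*4 = 160 + 8*sqrt(2)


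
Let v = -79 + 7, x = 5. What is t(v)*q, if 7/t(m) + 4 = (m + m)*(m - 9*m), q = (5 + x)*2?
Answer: -35/20737 ≈ -0.0016878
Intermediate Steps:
v = -72
q = 20 (q = (5 + 5)*2 = 10*2 = 20)
t(m) = 7/(-4 - 16*m²) (t(m) = 7/(-4 + (m + m)*(m - 9*m)) = 7/(-4 + (2*m)*(-8*m)) = 7/(-4 - 16*m²))
t(v)*q = -7/(4 + 16*(-72)²)*20 = -7/(4 + 16*5184)*20 = -7/(4 + 82944)*20 = -7/82948*20 = -35/20737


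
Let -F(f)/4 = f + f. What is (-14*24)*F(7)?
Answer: 18816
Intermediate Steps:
F(f) = -8*f (F(f) = -4*(f + f) = -8*f)
(-14*24)*F(7) = (-14*24)*(-8*7) = -336*(-56) = 18816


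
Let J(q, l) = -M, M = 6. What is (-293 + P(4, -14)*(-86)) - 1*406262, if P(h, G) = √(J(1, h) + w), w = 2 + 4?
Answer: -406555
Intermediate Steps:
J(q, l) = -6 (J(q, l) = -1*6 = -6)
w = 6
P(h, G) = 0 (P(h, G) = √(-6 + 6) = √0 = 0)
(-293 + P(4, -14)*(-86)) - 1*406262 = (-293 + 0*(-86)) - 1*406262 = (-293 + 0) - 406262 = -293 - 406262 = -406555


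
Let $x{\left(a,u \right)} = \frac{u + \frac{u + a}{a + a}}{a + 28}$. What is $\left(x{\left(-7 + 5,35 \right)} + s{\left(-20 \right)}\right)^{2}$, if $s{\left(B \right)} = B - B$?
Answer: $\frac{11449}{10816} \approx 1.0585$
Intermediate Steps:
$s{\left(B \right)} = 0$
$x{\left(a,u \right)} = \frac{u + \frac{a + u}{2 a}}{28 + a}$
$\left(x{\left(-7 + 5,35 \right)} + s{\left(-20 \right)}\right)^{2} = \left(\frac{\left(-7 + 5\right) + 35 + 2 \left(-7 + 5\right) 35}{2 \left(-7 + 5\right) \left(28 + \left(-7 + 5\right)\right)} + 0\right)^{2} = \left(\frac{-2 + 35 + 2 \left(-2\right) 35}{2 \left(-2\right) \left(28 - 2\right)} + 0\right)^{2} = \left(\frac{1}{2} \left(- \frac{1}{2}\right) \frac{1}{26} \left(-2 + 35 - 140\right) + 0\right)^{2} = \left(\frac{1}{2} \left(- \frac{1}{2}\right) \frac{1}{26} \left(-107\right) + 0\right)^{2} = \left(\frac{107}{104} + 0\right)^{2} = \left(\frac{107}{104}\right)^{2} = \frac{11449}{10816}$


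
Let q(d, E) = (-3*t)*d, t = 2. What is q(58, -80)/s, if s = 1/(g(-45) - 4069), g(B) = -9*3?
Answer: 1425408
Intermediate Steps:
g(B) = -27
s = -1/4096 (s = 1/(-27 - 4069) = 1/(-4096) = -1/4096 ≈ -0.00024414)
q(d, E) = -6*d (q(d, E) = (-3*2)*d = -6*d)
q(58, -80)/s = (-6*58)/(-1/4096) = -348*(-4096) = 1425408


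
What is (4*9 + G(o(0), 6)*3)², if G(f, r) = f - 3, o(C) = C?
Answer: 729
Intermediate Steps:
G(f, r) = -3 + f
(4*9 + G(o(0), 6)*3)² = (4*9 + (-3 + 0)*3)² = (36 - 3*3)² = (36 - 9)² = 27² = 729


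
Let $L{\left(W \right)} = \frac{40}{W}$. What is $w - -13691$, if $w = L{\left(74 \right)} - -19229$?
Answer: $\frac{1218060}{37} \approx 32921.0$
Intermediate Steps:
$w = \frac{711493}{37}$ ($w = \frac{40}{74} - -19229 = 40 \cdot \frac{1}{74} + 19229 = \frac{20}{37} + 19229 = \frac{711493}{37} \approx 19230.0$)
$w - -13691 = \frac{711493}{37} - -13691 = \frac{711493}{37} + 13691 = \frac{1218060}{37}$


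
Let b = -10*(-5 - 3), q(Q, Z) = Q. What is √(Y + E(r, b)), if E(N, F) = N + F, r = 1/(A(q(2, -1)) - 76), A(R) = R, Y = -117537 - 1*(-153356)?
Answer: 5*√7863314/74 ≈ 189.47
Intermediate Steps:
Y = 35819 (Y = -117537 + 153356 = 35819)
b = 80 (b = -10*(-8) = 80)
r = -1/74 (r = 1/(2 - 76) = 1/(-74) = -1/74 ≈ -0.013514)
E(N, F) = F + N
√(Y + E(r, b)) = √(35819 + (80 - 1/74)) = √(35819 + 5919/74) = √(2656525/74) = 5*√7863314/74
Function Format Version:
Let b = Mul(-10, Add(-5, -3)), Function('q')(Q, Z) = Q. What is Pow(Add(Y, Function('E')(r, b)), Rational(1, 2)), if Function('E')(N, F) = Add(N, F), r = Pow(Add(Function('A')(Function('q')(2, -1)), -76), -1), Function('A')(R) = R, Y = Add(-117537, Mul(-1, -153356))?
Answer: Mul(Rational(5, 74), Pow(7863314, Rational(1, 2))) ≈ 189.47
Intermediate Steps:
Y = 35819 (Y = Add(-117537, 153356) = 35819)
b = 80 (b = Mul(-10, -8) = 80)
r = Rational(-1, 74) (r = Pow(Add(2, -76), -1) = Pow(-74, -1) = Rational(-1, 74) ≈ -0.013514)
Function('E')(N, F) = Add(F, N)
Pow(Add(Y, Function('E')(r, b)), Rational(1, 2)) = Pow(Add(35819, Add(80, Rational(-1, 74))), Rational(1, 2)) = Pow(Add(35819, Rational(5919, 74)), Rational(1, 2)) = Pow(Rational(2656525, 74), Rational(1, 2)) = Mul(Rational(5, 74), Pow(7863314, Rational(1, 2)))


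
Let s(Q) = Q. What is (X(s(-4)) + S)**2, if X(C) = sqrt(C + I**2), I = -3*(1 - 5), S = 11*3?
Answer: 1229 + 132*sqrt(35) ≈ 2009.9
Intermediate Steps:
S = 33
I = 12 (I = -3*(-4) = 12)
X(C) = sqrt(144 + C) (X(C) = sqrt(C + 12**2) = sqrt(C + 144) = sqrt(144 + C))
(X(s(-4)) + S)**2 = (sqrt(144 - 4) + 33)**2 = (sqrt(140) + 33)**2 = (2*sqrt(35) + 33)**2 = (33 + 2*sqrt(35))**2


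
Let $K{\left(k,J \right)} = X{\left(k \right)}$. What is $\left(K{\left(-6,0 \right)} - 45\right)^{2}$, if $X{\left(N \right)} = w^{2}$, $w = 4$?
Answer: $841$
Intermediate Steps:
$X{\left(N \right)} = 16$ ($X{\left(N \right)} = 4^{2} = 16$)
$K{\left(k,J \right)} = 16$
$\left(K{\left(-6,0 \right)} - 45\right)^{2} = \left(16 - 45\right)^{2} = \left(-29\right)^{2} = 841$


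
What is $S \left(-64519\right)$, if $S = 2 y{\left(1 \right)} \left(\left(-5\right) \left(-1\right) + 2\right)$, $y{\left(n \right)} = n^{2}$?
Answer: $-903266$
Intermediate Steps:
$S = 14$ ($S = 2 \cdot 1^{2} \left(\left(-5\right) \left(-1\right) + 2\right) = 2 \cdot 1 \left(5 + 2\right) = 2 \cdot 7 = 14$)
$S \left(-64519\right) = 14 \left(-64519\right) = -903266$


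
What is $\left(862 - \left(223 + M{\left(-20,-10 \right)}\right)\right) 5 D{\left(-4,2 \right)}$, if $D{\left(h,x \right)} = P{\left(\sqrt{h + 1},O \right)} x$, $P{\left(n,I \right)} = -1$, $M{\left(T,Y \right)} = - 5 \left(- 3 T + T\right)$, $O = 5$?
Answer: $-8390$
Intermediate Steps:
$M{\left(T,Y \right)} = 10 T$ ($M{\left(T,Y \right)} = - 5 \left(- 2 T\right) = 10 T$)
$D{\left(h,x \right)} = - x$
$\left(862 - \left(223 + M{\left(-20,-10 \right)}\right)\right) 5 D{\left(-4,2 \right)} = \left(862 - \left(223 + 10 \left(-20\right)\right)\right) 5 \left(\left(-1\right) 2\right) = \left(862 - 23\right) 5 \left(-2\right) = \left(862 + \left(-223 + 200\right)\right) \left(-10\right) = \left(862 - 23\right) \left(-10\right) = 839 \left(-10\right) = -8390$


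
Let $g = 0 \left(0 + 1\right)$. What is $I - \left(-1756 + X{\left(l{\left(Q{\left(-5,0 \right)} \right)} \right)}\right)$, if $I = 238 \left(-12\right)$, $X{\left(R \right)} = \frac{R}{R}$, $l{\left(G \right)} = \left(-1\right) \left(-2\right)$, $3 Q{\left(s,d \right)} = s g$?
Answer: $-1101$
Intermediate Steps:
$g = 0$ ($g = 0 \cdot 1 = 0$)
$Q{\left(s,d \right)} = 0$ ($Q{\left(s,d \right)} = \frac{s 0}{3} = \frac{1}{3} \cdot 0 = 0$)
$l{\left(G \right)} = 2$
$X{\left(R \right)} = 1$
$I = -2856$
$I - \left(-1756 + X{\left(l{\left(Q{\left(-5,0 \right)} \right)} \right)}\right) = -2856 + \left(1756 - 1\right) = -2856 + 1755 = -1101$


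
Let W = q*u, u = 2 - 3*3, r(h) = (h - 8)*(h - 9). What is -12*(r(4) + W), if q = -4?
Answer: -576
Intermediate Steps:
r(h) = (-9 + h)*(-8 + h) (r(h) = (-8 + h)*(-9 + h) = (-9 + h)*(-8 + h))
u = -7 (u = 2 - 9 = -7)
W = 28 (W = -4*(-7) = 28)
-12*(r(4) + W) = -12*((72 + 4**2 - 17*4) + 28) = -12*((72 + 16 - 68) + 28) = -12*(20 + 28) = -12*48 = -576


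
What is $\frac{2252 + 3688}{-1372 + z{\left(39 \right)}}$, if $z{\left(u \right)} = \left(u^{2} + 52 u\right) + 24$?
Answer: $\frac{5940}{2201} \approx 2.6988$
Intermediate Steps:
$z{\left(u \right)} = 24 + u^{2} + 52 u$
$\frac{2252 + 3688}{-1372 + z{\left(39 \right)}} = \frac{2252 + 3688}{-1372 + \left(24 + 39^{2} + 52 \cdot 39\right)} = \frac{5940}{-1372 + \left(24 + 1521 + 2028\right)} = \frac{5940}{-1372 + 3573} = \frac{5940}{2201}$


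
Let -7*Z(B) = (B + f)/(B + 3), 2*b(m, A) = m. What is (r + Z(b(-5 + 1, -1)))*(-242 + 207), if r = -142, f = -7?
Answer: 4925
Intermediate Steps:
b(m, A) = m/2
Z(B) = -(-7 + B)/(7*(3 + B)) (Z(B) = -(B - 7)/(7*(B + 3)) = -(-7 + B)/(7*(3 + B)))
(r + Z(b(-5 + 1, -1)))*(-242 + 207) = (-142 + (7 - (-5 + 1)/2)/(7*(3 + (-5 + 1)/2)))*(-242 + 207) = (-142 + (7 - (-4)/2)/(7*(3 + (½)*(-4))))*(-35) = (-142 + (7 - 1*(-2))/(7*(3 - 2)))*(-35) = (-142 + (⅐)*(7 + 2)/1)*(-35) = (-142 + (⅐)*1*9)*(-35) = (-142 + 9/7)*(-35) = -985/7*(-35) = 4925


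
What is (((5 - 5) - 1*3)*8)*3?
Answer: -72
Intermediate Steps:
(((5 - 5) - 1*3)*8)*3 = ((0 - 3)*8)*3 = -3*8*3 = -24*3 = -72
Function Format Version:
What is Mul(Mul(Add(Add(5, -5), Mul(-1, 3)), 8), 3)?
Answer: -72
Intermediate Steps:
Mul(Mul(Add(Add(5, -5), Mul(-1, 3)), 8), 3) = Mul(Mul(Add(0, -3), 8), 3) = Mul(Mul(-3, 8), 3) = Mul(-24, 3) = -72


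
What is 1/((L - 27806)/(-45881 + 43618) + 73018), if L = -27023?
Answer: 2263/165294563 ≈ 1.3691e-5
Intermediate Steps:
1/((L - 27806)/(-45881 + 43618) + 73018) = 1/((-27023 - 27806)/(-45881 + 43618) + 73018) = 1/(-54829/(-2263) + 73018) = 1/(-54829*(-1/2263) + 73018) = 1/(54829/2263 + 73018) = 1/(165294563/2263) = 2263/165294563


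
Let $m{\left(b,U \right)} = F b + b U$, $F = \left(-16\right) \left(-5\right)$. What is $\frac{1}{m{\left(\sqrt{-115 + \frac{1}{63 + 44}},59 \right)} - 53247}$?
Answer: $- \frac{5697429}{303608727547} - \frac{556 i \sqrt{82283}}{303608727547} \approx -1.8766 \cdot 10^{-5} - 5.2531 \cdot 10^{-7} i$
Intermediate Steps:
$F = 80$
$m{\left(b,U \right)} = 80 b + U b$ ($m{\left(b,U \right)} = 80 b + b U = 80 b + U b$)
$\frac{1}{m{\left(\sqrt{-115 + \frac{1}{63 + 44}},59 \right)} - 53247} = \frac{1}{\sqrt{-115 + \frac{1}{63 + 44}} \left(80 + 59\right) - 53247} = \frac{1}{\sqrt{-115 + \frac{1}{107}} \cdot 139 - 53247} = \frac{1}{\sqrt{- \frac{12304}{107}} \cdot 139 - 53247} = \frac{1}{\frac{4 i \sqrt{82283}}{107} \cdot 139 - 53247} = \frac{1}{\frac{556 i \sqrt{82283}}{107} - 53247} = \frac{1}{-53247 + \frac{556 i \sqrt{82283}}{107}}$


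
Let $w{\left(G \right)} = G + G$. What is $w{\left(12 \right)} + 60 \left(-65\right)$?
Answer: $-3876$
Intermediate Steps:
$w{\left(G \right)} = 2 G$
$w{\left(12 \right)} + 60 \left(-65\right) = 2 \cdot 12 + 60 \left(-65\right) = 24 - 3900 = -3876$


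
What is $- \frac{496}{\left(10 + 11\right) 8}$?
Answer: $- \frac{62}{21} \approx -2.9524$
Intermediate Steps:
$- \frac{496}{\left(10 + 11\right) 8} = - \frac{496}{21 \cdot 8} = - \frac{496}{168} = \left(-496\right) \frac{1}{168} = - \frac{62}{21}$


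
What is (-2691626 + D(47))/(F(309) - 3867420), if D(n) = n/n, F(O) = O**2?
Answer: 2691625/3771939 ≈ 0.71359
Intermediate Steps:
D(n) = 1
(-2691626 + D(47))/(F(309) - 3867420) = (-2691626 + 1)/(309**2 - 3867420) = -2691625/(95481 - 3867420) = -2691625/(-3771939) = -2691625*(-1/3771939) = 2691625/3771939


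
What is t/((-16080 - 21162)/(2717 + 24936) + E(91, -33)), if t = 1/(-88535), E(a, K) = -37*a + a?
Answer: 27653/8023791591450 ≈ 3.4464e-9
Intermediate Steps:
E(a, K) = -36*a
t = -1/88535 ≈ -1.1295e-5
t/((-16080 - 21162)/(2717 + 24936) + E(91, -33)) = -1/(88535*((-16080 - 21162)/(2717 + 24936) - 36*91)) = -1/(88535*(-37242/27653 - 3276)) = -1/(88535*(-90628470/27653)) = -1/88535*(-27653/90628470) = 27653/8023791591450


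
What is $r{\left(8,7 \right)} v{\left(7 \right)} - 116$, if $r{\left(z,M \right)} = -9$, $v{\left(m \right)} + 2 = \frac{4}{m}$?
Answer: $- \frac{722}{7} \approx -103.14$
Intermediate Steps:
$v{\left(m \right)} = -2 + \frac{4}{m}$
$r{\left(8,7 \right)} v{\left(7 \right)} - 116 = - 9 \left(-2 + \frac{4}{7}\right) - 116 = \left(-9\right) \left(- \frac{10}{7}\right) - 116 = \frac{90}{7} - 116 = - \frac{722}{7}$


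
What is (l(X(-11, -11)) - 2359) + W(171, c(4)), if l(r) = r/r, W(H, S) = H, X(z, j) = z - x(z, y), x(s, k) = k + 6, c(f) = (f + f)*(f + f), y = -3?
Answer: -2187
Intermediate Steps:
c(f) = 4*f**2 (c(f) = (2*f)*(2*f) = 4*f**2)
x(s, k) = 6 + k
X(z, j) = -3 + z (X(z, j) = z - (6 - 3) = z - 1*3 = z - 3 = -3 + z)
l(r) = 1
(l(X(-11, -11)) - 2359) + W(171, c(4)) = (1 - 2359) + 171 = -2358 + 171 = -2187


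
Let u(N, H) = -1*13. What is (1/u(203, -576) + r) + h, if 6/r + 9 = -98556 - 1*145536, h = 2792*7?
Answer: 1590230387/81367 ≈ 19544.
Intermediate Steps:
u(N, H) = -13
h = 19544
r = -2/81367 (r = 6/(-9 + (-98556 - 1*145536)) = 6/(-9 + (-98556 - 145536)) = 6/(-9 - 244092) = 6/(-244101) = 6*(-1/244101) = -2/81367 ≈ -2.4580e-5)
(1/u(203, -576) + r) + h = (1/(-13) - 2/81367) + 19544 = (-1/13 - 2/81367) + 19544 = -6261/81367 + 19544 = 1590230387/81367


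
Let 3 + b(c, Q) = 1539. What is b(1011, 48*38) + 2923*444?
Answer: 1299348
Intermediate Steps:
b(c, Q) = 1536 (b(c, Q) = -3 + 1539 = 1536)
b(1011, 48*38) + 2923*444 = 1536 + 2923*444 = 1536 + 1297812 = 1299348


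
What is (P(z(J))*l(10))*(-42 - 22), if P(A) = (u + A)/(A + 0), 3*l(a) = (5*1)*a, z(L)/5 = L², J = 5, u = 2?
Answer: -16256/15 ≈ -1083.7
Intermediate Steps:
z(L) = 5*L²
l(a) = 5*a/3 (l(a) = ((5*1)*a)/3 = (5*a)/3 = 5*a/3)
P(A) = (2 + A)/A (P(A) = (2 + A)/(A + 0) = (2 + A)/A)
(P(z(J))*l(10))*(-42 - 22) = (((2 + 5*5²)/((5*5²)))*((5/3)*10))*(-42 - 22) = (((2 + 5*25)/((5*25)))*(50/3))*(-64) = (((2 + 125)/125)*(50/3))*(-64) = (((1/125)*127)*(50/3))*(-64) = ((127/125)*(50/3))*(-64) = (254/15)*(-64) = -16256/15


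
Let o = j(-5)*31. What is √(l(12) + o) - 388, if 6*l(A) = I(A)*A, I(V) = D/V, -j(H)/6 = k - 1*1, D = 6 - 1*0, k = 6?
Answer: -388 + I*√929 ≈ -388.0 + 30.479*I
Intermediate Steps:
D = 6 (D = 6 + 0 = 6)
j(H) = -30 (j(H) = -6*(6 - 1*1) = -6*(6 - 1) = -6*5 = -30)
I(V) = 6/V
l(A) = 1 (l(A) = ((6/A)*A)/6 = (⅙)*6 = 1)
o = -930 (o = -30*31 = -930)
√(l(12) + o) - 388 = √(1 - 930) - 388 = √(-929) - 388 = I*√929 - 388 = -388 + I*√929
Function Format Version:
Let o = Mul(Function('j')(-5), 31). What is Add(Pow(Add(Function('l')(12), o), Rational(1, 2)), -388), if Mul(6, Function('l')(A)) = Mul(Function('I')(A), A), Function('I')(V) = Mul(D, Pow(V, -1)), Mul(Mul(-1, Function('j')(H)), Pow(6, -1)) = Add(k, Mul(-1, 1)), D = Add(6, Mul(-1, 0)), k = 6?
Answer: Add(-388, Mul(I, Pow(929, Rational(1, 2)))) ≈ Add(-388.00, Mul(30.479, I))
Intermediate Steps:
D = 6 (D = Add(6, 0) = 6)
Function('j')(H) = -30 (Function('j')(H) = Mul(-6, Add(6, Mul(-1, 1))) = Mul(-6, Add(6, -1)) = Mul(-6, 5) = -30)
Function('I')(V) = Mul(6, Pow(V, -1))
Function('l')(A) = 1 (Function('l')(A) = Mul(Rational(1, 6), Mul(Mul(6, Pow(A, -1)), A)) = Mul(Rational(1, 6), 6) = 1)
o = -930 (o = Mul(-30, 31) = -930)
Add(Pow(Add(Function('l')(12), o), Rational(1, 2)), -388) = Add(Pow(Add(1, -930), Rational(1, 2)), -388) = Add(Pow(-929, Rational(1, 2)), -388) = Add(Mul(I, Pow(929, Rational(1, 2))), -388) = Add(-388, Mul(I, Pow(929, Rational(1, 2))))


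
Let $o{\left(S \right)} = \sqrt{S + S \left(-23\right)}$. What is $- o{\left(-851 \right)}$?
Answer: $- \sqrt{18722} \approx -136.83$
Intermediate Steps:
$o{\left(S \right)} = \sqrt{22} \sqrt{- S}$ ($o{\left(S \right)} = \sqrt{S - 23 S} = \sqrt{- 22 S} = \sqrt{22} \sqrt{- S}$)
$- o{\left(-851 \right)} = - \sqrt{22} \sqrt{\left(-1\right) \left(-851\right)} = - \sqrt{22} \sqrt{851} = - \sqrt{18722}$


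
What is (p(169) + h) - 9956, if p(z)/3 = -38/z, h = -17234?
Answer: -4595224/169 ≈ -27191.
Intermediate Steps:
p(z) = -114/z (p(z) = 3*(-38/z) = -114/z)
(p(169) + h) - 9956 = (-114/169 - 17234) - 9956 = -2912660/169 - 9956 = -4595224/169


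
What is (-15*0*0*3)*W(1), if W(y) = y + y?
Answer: 0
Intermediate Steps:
W(y) = 2*y
(-15*0*0*3)*W(1) = (-15*0*0*3)*(2*1) = -0*3*2 = -15*0*2 = 0*2 = 0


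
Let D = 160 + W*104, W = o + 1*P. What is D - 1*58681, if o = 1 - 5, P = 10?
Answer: -57897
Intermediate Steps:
o = -4
W = 6 (W = -4 + 1*10 = -4 + 10 = 6)
D = 784 (D = 160 + 6*104 = 160 + 624 = 784)
D - 1*58681 = 784 - 1*58681 = 784 - 58681 = -57897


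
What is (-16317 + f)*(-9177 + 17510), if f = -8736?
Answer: -208766649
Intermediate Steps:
(-16317 + f)*(-9177 + 17510) = (-16317 - 8736)*(-9177 + 17510) = -25053*8333 = -208766649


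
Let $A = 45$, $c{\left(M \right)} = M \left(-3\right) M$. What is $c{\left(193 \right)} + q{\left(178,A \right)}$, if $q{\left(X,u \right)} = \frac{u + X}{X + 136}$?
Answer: $- \frac{35088335}{314} \approx -1.1175 \cdot 10^{5}$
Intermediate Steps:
$c{\left(M \right)} = - 3 M^{2}$ ($c{\left(M \right)} = - 3 M M = - 3 M^{2}$)
$q{\left(X,u \right)} = \frac{X + u}{136 + X}$
$c{\left(193 \right)} + q{\left(178,A \right)} = - 3 \cdot 193^{2} + \frac{178 + 45}{136 + 178} = \left(-3\right) 37249 + \frac{1}{314} \cdot 223 = -111747 + \frac{1}{314} \cdot 223 = -111747 + \frac{223}{314} = - \frac{35088335}{314}$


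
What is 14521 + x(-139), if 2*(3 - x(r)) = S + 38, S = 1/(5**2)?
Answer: 725249/50 ≈ 14505.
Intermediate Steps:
S = 1/25 ≈ 0.040000
x(r) = -801/50 (x(r) = 3 - (1/25 + 38)/2 = 3 - 1/2*951/25 = 3 - 951/50 = -801/50)
14521 + x(-139) = 14521 - 801/50 = 725249/50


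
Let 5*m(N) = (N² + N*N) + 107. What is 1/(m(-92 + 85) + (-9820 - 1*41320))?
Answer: -1/51099 ≈ -1.9570e-5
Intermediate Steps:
m(N) = 107/5 + 2*N²/5 (m(N) = ((N² + N*N) + 107)/5 = ((N² + N²) + 107)/5 = (2*N² + 107)/5 = (107 + 2*N²)/5 = 107/5 + 2*N²/5)
1/(m(-92 + 85) + (-9820 - 1*41320)) = 1/((107/5 + 2*(-92 + 85)²/5) + (-9820 - 1*41320)) = 1/((107/5 + (⅖)*(-7)²) + (-9820 - 41320)) = 1/((107/5 + (⅖)*49) - 51140) = 1/((107/5 + 98/5) - 51140) = 1/(41 - 51140) = 1/(-51099) = -1/51099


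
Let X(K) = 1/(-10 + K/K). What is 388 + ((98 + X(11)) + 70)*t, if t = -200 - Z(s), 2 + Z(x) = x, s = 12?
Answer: -104606/3 ≈ -34869.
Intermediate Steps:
Z(x) = -2 + x
t = -210 (t = -200 - (-2 + 12) = -200 - 1*10 = -200 - 10 = -210)
X(K) = -⅑ (X(K) = 1/(-10 + 1) = 1/(-9) = -⅑)
388 + ((98 + X(11)) + 70)*t = 388 + ((98 - ⅑) + 70)*(-210) = 388 + (881/9 + 70)*(-210) = 388 + (1511/9)*(-210) = 388 - 105770/3 = -104606/3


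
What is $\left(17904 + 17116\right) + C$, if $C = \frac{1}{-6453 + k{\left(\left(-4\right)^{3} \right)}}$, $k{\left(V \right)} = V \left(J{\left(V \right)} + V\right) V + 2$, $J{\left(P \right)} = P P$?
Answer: $\frac{578131907421}{16508621} \approx 35020.0$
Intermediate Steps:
$J{\left(P \right)} = P^{2}$
$k{\left(V \right)} = 2 + V^{2} \left(V + V^{2}\right)$ ($k{\left(V \right)} = V \left(V^{2} + V\right) V + 2 = V \left(V + V^{2}\right) V + 2 = V V \left(V + V^{2}\right) + 2 = V^{2} \left(V + V^{2}\right) + 2 = 2 + V^{2} \left(V + V^{2}\right)$)
$C = \frac{1}{16508621}$ ($C = \frac{1}{-6453 + \left(2 + \left(\left(-4\right)^{3}\right)^{3} + \left(\left(-4\right)^{3}\right)^{4}\right)} = \frac{1}{-6453 + \left(2 + \left(-64\right)^{3} + \left(-64\right)^{4}\right)} = \frac{1}{-6453 + \left(2 - 262144 + 16777216\right)} = \frac{1}{-6453 + 16515074} = \frac{1}{16508621} \approx 6.0574 \cdot 10^{-8}$)
$\left(17904 + 17116\right) + C = \left(17904 + 17116\right) + \frac{1}{16508621} = 35020 + \frac{1}{16508621} = \frac{578131907421}{16508621}$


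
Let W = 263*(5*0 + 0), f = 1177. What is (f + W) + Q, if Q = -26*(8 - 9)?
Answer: 1203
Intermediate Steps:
Q = 26 (Q = -26*(-1) = 26)
W = 0 (W = 263*(0 + 0) = 263*0 = 0)
(f + W) + Q = (1177 + 0) + 26 = 1177 + 26 = 1203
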